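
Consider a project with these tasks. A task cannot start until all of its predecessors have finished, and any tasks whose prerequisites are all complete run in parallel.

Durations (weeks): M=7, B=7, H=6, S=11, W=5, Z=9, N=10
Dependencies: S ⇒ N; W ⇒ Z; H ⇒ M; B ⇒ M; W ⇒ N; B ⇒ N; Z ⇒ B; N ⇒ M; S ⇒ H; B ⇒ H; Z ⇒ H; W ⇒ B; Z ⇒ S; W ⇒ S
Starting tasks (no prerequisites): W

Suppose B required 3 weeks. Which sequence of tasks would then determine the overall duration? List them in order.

Critical path before the change: W→Z→S→N→M = 5+9+11+10+7 = 42 giving 42 weeks.
B has 4 weeks of float (longest path through it is 38).
The critical path is still W→Z→S→N→M; finish is now 42 weeks.

W, Z, S, N, M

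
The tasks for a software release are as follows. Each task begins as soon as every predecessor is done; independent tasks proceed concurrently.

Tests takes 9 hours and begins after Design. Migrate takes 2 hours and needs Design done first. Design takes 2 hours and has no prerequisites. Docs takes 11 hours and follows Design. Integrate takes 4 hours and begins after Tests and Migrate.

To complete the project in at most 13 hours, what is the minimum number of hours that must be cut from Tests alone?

Current finish: 15 hours; target: 13.
Tests is on every critical path, so each hour cut from Tests cuts the finish by one (this holds down to a finish of 13).
Need 15 − 13 = 2 hours off Tests → Tests becomes 7 hours, finish becomes 13.

2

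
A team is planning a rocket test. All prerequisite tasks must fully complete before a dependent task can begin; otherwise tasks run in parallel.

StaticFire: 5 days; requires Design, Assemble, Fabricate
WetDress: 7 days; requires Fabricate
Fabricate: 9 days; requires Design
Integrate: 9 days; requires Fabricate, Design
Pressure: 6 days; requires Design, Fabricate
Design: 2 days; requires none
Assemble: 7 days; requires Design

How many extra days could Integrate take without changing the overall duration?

0

Critical path: Design→Fabricate→Integrate = 2+9+9 = 20, so the finish is 20 days.
Longest path through Integrate: 20 days (earliest finish 20, latest finish 20).
Float = 20 − 20 = 0.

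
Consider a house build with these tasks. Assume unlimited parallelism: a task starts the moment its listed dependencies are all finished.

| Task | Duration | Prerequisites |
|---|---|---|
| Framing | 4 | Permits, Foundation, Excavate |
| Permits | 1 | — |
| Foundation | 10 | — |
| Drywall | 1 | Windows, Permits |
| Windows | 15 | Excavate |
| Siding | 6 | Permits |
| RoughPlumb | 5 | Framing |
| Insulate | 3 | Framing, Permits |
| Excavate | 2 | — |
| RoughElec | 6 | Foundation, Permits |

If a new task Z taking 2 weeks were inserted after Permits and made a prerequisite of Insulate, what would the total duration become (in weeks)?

19

Originally the house build takes 19 weeks.
With Z inserted, Insulate now waits for max(Framing, Permits, Z).
New critical path: Foundation→Framing→RoughPlumb = 10+4+5 = 19 ⇒ 19 weeks.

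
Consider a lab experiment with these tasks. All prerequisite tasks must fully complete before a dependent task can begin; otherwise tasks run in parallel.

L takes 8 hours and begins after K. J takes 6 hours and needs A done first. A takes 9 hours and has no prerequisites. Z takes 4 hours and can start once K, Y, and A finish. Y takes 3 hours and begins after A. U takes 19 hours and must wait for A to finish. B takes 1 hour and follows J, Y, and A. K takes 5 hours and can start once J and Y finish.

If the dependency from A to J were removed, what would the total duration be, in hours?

28

Original critical path: A→J→K→L = 9+6+5+8 = 28 ⇒ 28 hours.
Without A→J, J's earliest start moves from 9 to 0.
The longest chain is now A→U = 9+19 = 28, so the lab experiment takes 28 hours.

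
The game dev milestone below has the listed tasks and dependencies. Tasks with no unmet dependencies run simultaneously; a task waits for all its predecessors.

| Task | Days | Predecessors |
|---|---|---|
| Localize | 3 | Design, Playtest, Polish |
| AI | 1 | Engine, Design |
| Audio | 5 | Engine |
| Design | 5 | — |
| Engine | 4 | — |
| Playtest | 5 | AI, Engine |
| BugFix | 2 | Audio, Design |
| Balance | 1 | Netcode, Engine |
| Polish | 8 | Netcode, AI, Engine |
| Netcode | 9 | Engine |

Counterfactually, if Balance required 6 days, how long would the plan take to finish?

24

The binding path is Engine→Netcode→Polish→Localize = 4+9+8+3 = 24; finish at 24 days.
The longest path through Balance is only 14 days, so Balance has float 10.
No other chain overtakes it, so the finish is 24 days.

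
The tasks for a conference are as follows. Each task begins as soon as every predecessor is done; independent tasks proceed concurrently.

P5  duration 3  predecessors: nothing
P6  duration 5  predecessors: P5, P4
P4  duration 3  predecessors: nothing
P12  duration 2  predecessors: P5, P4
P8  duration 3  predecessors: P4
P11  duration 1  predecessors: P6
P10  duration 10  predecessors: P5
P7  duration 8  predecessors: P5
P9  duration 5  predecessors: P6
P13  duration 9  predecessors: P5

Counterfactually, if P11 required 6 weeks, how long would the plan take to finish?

Baseline: P4→P6→P9 = 3+5+5 = 13 → 13 weeks.
P11 has 4 weeks of float (longest path through it is 9).
Now P4→P6→P11 = 3+5+6 = 14 is longest, so the finish becomes 14 weeks.

14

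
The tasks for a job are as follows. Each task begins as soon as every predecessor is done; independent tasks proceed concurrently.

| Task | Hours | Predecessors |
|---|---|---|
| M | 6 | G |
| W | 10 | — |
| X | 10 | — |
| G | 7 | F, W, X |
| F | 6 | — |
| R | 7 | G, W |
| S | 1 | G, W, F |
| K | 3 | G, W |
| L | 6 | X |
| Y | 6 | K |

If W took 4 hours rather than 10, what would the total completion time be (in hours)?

Actual critical path: W→G→K→Y = 10+7+3+6 = 26 ⇒ 26 hours.
Since W is critical, the -6 change carries straight to that chain (now 20 hours).
New critical path: X→G→K→Y = 10+7+3+6 = 26 ⇒ 26 hours.

26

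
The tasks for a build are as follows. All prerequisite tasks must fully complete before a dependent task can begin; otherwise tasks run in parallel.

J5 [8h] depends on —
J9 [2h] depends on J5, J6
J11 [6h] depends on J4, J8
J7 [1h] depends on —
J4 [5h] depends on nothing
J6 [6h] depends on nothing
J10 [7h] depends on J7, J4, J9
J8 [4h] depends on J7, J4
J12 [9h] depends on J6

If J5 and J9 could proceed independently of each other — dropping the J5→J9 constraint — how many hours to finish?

15

Original critical path: J5→J9→J10 = 8+2+7 = 17 ⇒ 17 hours.
Without J5→J9, J9's earliest start moves from 8 to 6.
After: J4→J8→J11 = 5+4+6 = 15 → 15 hours.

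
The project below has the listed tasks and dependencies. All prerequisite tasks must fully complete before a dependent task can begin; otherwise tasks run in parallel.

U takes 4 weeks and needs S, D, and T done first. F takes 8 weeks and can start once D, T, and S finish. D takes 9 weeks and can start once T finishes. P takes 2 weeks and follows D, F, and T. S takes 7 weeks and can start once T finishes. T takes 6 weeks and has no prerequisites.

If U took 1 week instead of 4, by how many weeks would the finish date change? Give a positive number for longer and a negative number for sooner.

The binding path is T→D→F→P = 6+9+8+2 = 25; finish at 25 weeks.
U has 6 weeks of float (longest path through it is 19).
That remains the longest chain; total 25 weeks.
Change in finish: 25 − 25 = +0 weeks.

0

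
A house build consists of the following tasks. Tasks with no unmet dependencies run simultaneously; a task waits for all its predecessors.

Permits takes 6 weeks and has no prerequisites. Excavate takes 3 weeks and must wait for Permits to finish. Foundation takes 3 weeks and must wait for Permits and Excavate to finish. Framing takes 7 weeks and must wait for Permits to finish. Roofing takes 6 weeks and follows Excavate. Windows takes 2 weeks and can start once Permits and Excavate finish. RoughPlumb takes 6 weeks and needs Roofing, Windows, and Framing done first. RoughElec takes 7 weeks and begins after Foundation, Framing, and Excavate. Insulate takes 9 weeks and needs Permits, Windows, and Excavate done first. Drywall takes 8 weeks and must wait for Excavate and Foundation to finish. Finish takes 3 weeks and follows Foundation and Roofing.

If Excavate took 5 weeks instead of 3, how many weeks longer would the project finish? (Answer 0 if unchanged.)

Actual critical path: Permits→Excavate→Roofing→RoughPlumb = 6+3+6+6 = 21 ⇒ 21 weeks.
Excavate is on the critical path; changing it to 5 makes that path 23 weeks.
That remains the longest chain; total 23 weeks.
Change in finish: 23 − 21 = +2 weeks.

2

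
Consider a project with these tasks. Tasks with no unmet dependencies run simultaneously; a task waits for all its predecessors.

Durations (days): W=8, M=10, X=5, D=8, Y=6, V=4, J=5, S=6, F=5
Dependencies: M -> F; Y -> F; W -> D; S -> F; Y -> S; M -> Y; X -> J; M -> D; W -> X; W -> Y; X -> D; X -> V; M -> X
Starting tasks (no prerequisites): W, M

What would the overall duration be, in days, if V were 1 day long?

The binding path is M→Y→S→F = 10+6+6+5 = 27; finish at 27 days.
V has 8 days of float (longest path through it is 19).
That remains the longest chain; total 27 days.

27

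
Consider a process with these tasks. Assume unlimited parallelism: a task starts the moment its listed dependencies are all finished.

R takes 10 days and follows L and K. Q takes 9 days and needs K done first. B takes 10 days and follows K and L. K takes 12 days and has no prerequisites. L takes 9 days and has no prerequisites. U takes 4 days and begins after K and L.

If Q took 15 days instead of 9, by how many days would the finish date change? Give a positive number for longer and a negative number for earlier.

5

Baseline: K→B = 12+10 = 22 → 22 days.
Q is off the critical path — its longest chain is 21 days, giving 1 of slack.
Now K→Q = 12+15 = 27 is longest, so the finish becomes 27 days.
Change in finish: 27 − 22 = +5 days.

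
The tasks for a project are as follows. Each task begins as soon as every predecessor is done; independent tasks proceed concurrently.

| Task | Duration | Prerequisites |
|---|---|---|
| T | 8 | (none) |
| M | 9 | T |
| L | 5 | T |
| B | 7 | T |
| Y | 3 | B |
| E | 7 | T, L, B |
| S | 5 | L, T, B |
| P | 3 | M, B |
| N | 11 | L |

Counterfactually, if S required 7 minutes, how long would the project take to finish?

Baseline: T→L→N = 8+5+11 = 24 → 24 minutes.
S has 4 minutes of float (longest path through it is 20).
The critical path is still T→L→N; finish is now 24 minutes.

24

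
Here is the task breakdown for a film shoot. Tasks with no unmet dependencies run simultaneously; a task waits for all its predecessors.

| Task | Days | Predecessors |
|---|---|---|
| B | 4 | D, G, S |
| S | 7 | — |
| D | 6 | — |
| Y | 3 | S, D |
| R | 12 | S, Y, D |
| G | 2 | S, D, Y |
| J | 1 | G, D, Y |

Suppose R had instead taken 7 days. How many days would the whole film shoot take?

17

Baseline: S→Y→R = 7+3+12 = 22 → 22 days.
R is on the critical path; changing it to 7 makes that path 17 days.
That remains the longest chain; total 17 days.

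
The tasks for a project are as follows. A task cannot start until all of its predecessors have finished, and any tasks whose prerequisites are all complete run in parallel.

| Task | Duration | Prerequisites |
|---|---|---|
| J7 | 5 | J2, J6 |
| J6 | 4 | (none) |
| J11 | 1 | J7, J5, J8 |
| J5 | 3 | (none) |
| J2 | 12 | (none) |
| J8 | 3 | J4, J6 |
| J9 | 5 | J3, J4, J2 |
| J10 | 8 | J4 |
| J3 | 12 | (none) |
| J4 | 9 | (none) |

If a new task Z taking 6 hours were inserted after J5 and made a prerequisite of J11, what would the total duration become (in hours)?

18

Originally the job takes 18 hours.
With Z inserted, J11 now waits for max(J7, J5, J8, Z).
New critical path: J2→J7→J11 = 12+5+1 = 18 ⇒ 18 hours.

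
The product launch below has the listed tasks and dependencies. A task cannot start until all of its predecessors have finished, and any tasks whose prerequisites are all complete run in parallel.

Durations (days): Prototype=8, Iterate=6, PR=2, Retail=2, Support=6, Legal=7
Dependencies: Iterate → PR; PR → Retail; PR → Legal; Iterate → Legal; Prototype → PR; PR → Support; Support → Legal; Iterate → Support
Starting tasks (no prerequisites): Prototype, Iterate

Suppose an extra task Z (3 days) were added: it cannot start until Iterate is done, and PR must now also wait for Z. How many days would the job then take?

24

Originally the job takes 23 days.
With Z inserted, PR now waits for max(Iterate, Prototype, Z).
New critical path: Iterate→Z→PR→Support→Legal = 6+3+2+6+7 = 24 ⇒ 24 days.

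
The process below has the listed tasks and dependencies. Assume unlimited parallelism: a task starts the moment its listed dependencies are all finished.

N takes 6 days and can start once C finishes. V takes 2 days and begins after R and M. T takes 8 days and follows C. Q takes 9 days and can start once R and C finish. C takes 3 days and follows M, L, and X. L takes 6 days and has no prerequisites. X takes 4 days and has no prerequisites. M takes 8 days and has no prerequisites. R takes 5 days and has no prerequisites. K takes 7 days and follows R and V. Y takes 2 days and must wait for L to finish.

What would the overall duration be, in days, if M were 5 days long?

18

Actual critical path: M→C→Q = 8+3+9 = 20 ⇒ 20 days.
Since M is critical, the -3 change carries straight to that chain (now 17 days).
Now L→C→Q = 6+3+9 = 18 is longest, so the finish becomes 18 days.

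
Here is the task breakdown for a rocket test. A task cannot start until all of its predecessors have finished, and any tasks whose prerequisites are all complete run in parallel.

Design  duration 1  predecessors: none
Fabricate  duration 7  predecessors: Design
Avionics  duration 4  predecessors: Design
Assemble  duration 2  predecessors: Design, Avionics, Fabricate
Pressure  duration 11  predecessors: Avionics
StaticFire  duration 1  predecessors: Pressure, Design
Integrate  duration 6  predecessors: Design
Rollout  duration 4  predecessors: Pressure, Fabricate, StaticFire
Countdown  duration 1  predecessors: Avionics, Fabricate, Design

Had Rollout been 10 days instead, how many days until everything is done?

27

The binding path is Design→Avionics→Pressure→StaticFire→Rollout = 1+4+11+1+4 = 21; finish at 21 days.
Rollout is on the critical path; changing it to 10 makes that path 27 days.
No other chain overtakes it, so the finish is 27 days.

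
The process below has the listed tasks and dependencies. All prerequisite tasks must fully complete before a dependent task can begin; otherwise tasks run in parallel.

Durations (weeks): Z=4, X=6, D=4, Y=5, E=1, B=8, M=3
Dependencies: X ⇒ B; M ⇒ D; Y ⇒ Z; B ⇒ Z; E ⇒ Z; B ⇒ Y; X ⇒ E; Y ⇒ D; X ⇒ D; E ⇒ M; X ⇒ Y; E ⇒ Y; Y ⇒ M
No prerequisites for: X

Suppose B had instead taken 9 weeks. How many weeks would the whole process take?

Baseline: X→B→Y→M→D = 6+8+5+3+4 = 26 → 26 weeks.
B lies on that path, so at 9 weeks the path becomes 27 weeks.
No other chain overtakes it, so the finish is 27 weeks.

27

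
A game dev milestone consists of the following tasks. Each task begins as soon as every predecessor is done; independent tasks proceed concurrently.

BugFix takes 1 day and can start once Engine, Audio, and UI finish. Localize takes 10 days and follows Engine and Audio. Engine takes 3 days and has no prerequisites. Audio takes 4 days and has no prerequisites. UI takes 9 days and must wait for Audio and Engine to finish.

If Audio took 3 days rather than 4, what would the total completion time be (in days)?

As given, the longest chain is Audio→UI→BugFix = 4+9+1 = 14, so the finish is 14 days.
Audio is on the critical path; changing it to 3 makes that path 13 days.
New critical path: Engine→UI→BugFix = 3+9+1 = 13 ⇒ 13 days.

13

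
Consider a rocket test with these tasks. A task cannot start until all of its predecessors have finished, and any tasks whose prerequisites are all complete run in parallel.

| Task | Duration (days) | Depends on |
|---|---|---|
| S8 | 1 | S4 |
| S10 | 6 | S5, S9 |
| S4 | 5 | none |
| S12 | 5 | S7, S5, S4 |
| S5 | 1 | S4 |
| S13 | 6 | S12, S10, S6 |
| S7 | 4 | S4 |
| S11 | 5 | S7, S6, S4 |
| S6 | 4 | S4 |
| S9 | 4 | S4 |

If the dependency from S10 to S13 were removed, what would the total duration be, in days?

20

Original critical path: S4→S9→S10→S13 = 5+4+6+6 = 21 ⇒ 21 days.
Without S10→S13, S13's earliest start moves from 15 to 14.
The longest chain is now S4→S7→S12→S13 = 5+4+5+6 = 20, so the project takes 20 days.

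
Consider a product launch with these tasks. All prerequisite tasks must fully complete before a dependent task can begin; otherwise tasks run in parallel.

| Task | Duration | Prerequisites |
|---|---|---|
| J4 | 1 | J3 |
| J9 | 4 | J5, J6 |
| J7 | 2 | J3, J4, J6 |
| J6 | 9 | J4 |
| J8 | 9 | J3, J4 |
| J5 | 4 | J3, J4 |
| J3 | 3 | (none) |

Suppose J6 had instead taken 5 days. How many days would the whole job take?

13

Actual critical path: J3→J4→J6→J9 = 3+1+9+4 = 17 ⇒ 17 days.
Since J6 is critical, the -4 change carries straight to that chain (now 13 days).
No other chain overtakes it, so the finish is 13 days.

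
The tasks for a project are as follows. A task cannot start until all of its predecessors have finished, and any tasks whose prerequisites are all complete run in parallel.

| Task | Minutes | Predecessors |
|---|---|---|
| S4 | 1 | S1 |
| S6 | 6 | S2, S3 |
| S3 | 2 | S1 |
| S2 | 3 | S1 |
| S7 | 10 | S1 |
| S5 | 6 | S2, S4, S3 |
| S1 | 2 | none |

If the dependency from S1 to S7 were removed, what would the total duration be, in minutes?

11

Original critical path: S1→S7 = 2+10 = 12 ⇒ 12 minutes.
Without S1→S7, S7's earliest start moves from 2 to 0.
After: S1→S2→S5 = 2+3+6 = 11 → 11 minutes.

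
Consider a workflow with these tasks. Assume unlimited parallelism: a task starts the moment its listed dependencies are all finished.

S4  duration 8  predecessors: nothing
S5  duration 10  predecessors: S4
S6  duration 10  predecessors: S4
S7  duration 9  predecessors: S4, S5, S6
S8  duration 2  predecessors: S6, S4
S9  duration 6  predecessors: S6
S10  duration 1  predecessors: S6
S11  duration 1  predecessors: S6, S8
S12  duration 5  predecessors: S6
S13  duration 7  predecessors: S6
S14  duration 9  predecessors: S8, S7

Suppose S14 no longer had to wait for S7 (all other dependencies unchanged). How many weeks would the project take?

29

Original critical path: S4→S5→S7→S14 = 8+10+9+9 = 36 ⇒ 36 weeks.
Without S7→S14, S14's earliest start moves from 27 to 20.
New critical path: S4→S6→S8→S14 = 8+10+2+9 = 29 ⇒ 29 weeks.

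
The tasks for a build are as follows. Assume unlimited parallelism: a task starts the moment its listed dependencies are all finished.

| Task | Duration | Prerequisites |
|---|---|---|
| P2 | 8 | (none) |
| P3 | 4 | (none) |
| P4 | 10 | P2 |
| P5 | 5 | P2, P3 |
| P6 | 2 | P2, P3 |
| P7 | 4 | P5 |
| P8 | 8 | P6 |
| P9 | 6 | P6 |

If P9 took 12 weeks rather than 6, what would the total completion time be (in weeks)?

22

Actual critical path: P2→P4 = 8+10 = 18 ⇒ 18 weeks.
P9 has 2 weeks of float (longest path through it is 16).
New critical path: P2→P6→P9 = 8+2+12 = 22 ⇒ 22 weeks.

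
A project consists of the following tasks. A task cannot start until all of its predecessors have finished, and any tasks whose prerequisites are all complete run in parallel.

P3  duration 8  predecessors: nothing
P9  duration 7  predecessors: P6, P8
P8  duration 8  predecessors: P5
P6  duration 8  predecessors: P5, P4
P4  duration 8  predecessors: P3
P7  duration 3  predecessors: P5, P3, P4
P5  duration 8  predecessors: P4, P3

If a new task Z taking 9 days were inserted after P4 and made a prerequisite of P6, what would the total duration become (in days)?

40

Originally the project takes 39 days.
With Z inserted, P6 now waits for max(P5, P4, Z).
New critical path: P3→P4→Z→P6→P9 = 8+8+9+8+7 = 40 ⇒ 40 days.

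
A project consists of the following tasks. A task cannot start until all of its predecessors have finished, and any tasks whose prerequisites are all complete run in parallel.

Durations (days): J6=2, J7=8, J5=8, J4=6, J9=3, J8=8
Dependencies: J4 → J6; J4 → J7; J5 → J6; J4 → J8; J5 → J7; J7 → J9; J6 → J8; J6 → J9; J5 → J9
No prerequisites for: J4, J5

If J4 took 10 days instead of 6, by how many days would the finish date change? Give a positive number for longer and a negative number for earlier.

Actual critical path: J5→J7→J9 = 8+8+3 = 19 ⇒ 19 days.
J4 is off the critical path — its longest chain is 17 days, giving 2 of slack.
The binding chain switches to J4→J7→J9 = 10+8+3 = 21; finish 21 days.
Change in finish: 21 − 19 = +2 days.

2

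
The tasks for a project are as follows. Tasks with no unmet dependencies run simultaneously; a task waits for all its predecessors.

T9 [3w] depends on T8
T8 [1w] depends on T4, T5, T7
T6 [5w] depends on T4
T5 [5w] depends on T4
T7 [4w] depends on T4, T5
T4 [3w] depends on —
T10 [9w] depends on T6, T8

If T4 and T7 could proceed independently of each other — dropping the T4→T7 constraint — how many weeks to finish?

Before: longest chain T4→T5→T7→T8→T10 = 3+5+4+1+9 = 22, finish 22.
Dropping T4→T7 doesn't change T7's earliest start (8); another predecessor still binds.
New critical path: T4→T5→T7→T8→T10 = 3+5+4+1+9 = 22 ⇒ 22 weeks.

22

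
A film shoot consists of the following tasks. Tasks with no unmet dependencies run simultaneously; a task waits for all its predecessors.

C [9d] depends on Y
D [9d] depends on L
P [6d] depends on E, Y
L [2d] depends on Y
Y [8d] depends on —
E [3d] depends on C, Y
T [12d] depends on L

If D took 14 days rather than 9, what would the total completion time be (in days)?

26

Critical path before the change: Y→C→E→P = 8+9+3+6 = 26 giving 26 days.
D is off the critical path — its longest chain is 19 days, giving 7 of slack.
The critical path is still Y→C→E→P; finish is now 26 days.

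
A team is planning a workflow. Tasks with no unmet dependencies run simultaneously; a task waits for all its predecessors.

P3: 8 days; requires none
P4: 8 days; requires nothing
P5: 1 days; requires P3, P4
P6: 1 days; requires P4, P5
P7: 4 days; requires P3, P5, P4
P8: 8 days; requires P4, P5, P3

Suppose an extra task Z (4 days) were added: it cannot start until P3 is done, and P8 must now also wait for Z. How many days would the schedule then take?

20

Originally the schedule takes 17 days.
With Z inserted, P8 now waits for max(P4, P5, P3, Z).
New critical path: P3→Z→P8 = 8+4+8 = 20 ⇒ 20 days.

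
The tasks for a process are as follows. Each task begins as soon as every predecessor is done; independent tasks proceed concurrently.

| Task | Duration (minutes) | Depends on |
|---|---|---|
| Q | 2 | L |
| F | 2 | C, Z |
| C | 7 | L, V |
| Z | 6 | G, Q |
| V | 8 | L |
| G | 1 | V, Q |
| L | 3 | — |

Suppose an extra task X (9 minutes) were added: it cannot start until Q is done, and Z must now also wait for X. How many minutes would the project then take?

Originally the project takes 20 minutes.
With X inserted, Z now waits for max(G, Q, X).
New critical path: L→Q→X→Z→F = 3+2+9+6+2 = 22 ⇒ 22 minutes.

22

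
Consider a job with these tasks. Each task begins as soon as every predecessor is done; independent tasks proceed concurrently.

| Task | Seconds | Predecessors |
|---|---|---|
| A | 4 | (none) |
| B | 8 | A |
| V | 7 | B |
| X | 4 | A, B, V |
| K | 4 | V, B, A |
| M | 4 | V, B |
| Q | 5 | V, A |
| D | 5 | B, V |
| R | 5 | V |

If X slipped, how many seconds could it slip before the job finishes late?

Critical path: A→B→V→Q = 4+8+7+5 = 24, so the finish is 24 seconds.
Longest path through X: 23 seconds (earliest finish 23, latest finish 24).
So X can slip 24 − 23 = 1 second.

1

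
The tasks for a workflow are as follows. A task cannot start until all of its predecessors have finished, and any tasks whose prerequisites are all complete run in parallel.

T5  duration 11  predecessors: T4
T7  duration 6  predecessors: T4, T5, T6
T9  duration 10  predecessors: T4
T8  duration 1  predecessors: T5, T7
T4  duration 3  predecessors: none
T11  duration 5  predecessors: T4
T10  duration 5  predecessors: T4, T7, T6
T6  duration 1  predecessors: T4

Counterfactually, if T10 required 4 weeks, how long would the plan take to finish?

Actual critical path: T4→T5→T7→T10 = 3+11+6+5 = 25 ⇒ 25 weeks.
Since T10 is critical, the -1 change carries straight to that chain (now 24 weeks).
No other chain overtakes it, so the finish is 24 weeks.

24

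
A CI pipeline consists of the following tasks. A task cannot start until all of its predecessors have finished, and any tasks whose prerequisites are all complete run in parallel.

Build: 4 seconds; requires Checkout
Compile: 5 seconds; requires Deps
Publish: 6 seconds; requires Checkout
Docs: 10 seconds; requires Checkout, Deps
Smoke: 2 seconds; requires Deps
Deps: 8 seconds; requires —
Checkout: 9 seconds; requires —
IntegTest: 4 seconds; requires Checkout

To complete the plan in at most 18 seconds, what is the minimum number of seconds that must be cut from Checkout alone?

Current finish: 19 seconds; target: 18.
Checkout is on every critical path, so each second cut from Checkout cuts the finish by one (this holds down to a finish of 18).
Need 19 − 18 = 1 second off Checkout → Checkout becomes 8 seconds, finish becomes 18.

1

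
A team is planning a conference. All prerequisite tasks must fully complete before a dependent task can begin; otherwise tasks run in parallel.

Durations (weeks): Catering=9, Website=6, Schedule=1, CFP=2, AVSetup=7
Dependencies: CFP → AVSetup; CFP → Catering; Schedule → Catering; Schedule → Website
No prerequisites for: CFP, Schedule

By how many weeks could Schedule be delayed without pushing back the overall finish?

1

Critical path: CFP→Catering = 2+9 = 11, so the finish is 11 weeks.
Schedule finishes as early as 1 and must finish by 2.
Float = 11 − 10 = 1.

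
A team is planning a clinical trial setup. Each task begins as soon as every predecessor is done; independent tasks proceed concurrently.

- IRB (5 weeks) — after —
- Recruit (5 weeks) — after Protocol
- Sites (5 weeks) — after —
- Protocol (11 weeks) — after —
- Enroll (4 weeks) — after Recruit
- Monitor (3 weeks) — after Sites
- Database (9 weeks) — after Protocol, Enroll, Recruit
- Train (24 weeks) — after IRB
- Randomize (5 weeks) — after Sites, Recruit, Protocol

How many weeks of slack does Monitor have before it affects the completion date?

21

Protocol→Recruit→Enroll→Database = 11+5+4+9 = 29 sets the makespan at 29 weeks.
Monitor finishes as early as 8 and must finish by 29.
Float = 29 − 8 = 21.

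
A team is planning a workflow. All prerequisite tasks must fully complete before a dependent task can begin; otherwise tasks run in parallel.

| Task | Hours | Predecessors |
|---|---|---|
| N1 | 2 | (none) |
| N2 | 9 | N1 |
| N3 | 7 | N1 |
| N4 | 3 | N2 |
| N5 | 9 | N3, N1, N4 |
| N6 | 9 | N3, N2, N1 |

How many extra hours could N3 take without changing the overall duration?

Critical path: N1→N2→N4→N5 = 2+9+3+9 = 23, so the finish is 23 hours.
N3 finishes as early as 9 and must finish by 14.
Slack of N3 = 7 − 2 = 5 hours.

5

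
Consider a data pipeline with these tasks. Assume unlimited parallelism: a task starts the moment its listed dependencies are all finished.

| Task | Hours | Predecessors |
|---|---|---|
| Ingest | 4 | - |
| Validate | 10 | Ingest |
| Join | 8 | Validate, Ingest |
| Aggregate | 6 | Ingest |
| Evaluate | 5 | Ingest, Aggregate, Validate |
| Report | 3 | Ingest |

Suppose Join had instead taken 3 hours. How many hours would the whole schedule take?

Baseline: Ingest→Validate→Join = 4+10+8 = 22 → 22 hours.
Join is on the critical path; changing it to 3 makes that path 17 hours.
New critical path: Ingest→Validate→Evaluate = 4+10+5 = 19 ⇒ 19 hours.

19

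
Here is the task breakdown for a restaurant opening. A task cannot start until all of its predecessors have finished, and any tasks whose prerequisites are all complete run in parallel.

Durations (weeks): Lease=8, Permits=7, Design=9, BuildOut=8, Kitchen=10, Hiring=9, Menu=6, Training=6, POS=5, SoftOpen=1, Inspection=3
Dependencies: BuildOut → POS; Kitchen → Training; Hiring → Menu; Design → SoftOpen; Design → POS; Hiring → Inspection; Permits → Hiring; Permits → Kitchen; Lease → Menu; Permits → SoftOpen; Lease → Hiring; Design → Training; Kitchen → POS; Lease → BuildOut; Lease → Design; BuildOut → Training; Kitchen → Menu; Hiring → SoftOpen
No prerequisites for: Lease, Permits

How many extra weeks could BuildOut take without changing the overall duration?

Critical path: Lease→Design→Training = 8+9+6 = 23, so the finish is 23 weeks.
Longest path through BuildOut: 22 weeks (earliest finish 16, latest finish 17).
So BuildOut can slip 17 − 16 = 1 week.

1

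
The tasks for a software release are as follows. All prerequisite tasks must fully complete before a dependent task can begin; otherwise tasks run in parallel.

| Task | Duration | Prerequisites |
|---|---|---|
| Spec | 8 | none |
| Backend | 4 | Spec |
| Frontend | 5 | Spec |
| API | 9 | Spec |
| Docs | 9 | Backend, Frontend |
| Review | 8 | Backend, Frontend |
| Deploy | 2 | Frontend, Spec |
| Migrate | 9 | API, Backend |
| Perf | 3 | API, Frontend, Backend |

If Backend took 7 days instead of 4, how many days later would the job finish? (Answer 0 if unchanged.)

Baseline: Spec→API→Migrate = 8+9+9 = 26 → 26 days.
The longest path through Backend is only 21 days, so Backend has float 5.
The critical path is still Spec→API→Migrate; finish is now 26 days.
Change in finish: 26 − 26 = +0 days.

0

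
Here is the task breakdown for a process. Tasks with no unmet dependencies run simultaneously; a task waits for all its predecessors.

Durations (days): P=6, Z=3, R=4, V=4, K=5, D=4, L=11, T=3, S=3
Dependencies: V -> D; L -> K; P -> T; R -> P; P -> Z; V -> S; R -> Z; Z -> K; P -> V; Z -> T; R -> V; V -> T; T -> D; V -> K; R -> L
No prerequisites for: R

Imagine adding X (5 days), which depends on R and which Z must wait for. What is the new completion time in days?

21

Originally the process takes 21 days.
With X inserted, Z now waits for max(P, R, X).
New critical path: R→P→V→T→D = 4+6+4+3+4 = 21 ⇒ 21 days.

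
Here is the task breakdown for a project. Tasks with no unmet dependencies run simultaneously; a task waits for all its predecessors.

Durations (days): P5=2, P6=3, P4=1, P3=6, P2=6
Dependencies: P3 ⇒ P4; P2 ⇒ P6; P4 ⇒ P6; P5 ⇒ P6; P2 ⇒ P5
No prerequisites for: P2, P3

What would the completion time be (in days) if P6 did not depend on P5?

10

Before: longest chain P2→P5→P6 = 6+2+3 = 11, finish 11.
Without P5→P6, P6's earliest start moves from 8 to 7.
The longest chain is now P3→P4→P6 = 6+1+3 = 10, so the plan takes 10 days.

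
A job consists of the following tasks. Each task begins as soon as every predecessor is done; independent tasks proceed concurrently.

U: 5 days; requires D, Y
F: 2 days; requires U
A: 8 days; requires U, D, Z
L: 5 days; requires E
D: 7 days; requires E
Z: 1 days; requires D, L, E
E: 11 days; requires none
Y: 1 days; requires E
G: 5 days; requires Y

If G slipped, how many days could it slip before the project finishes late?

14

Critical path: E→D→U→A = 11+7+5+8 = 31, so the finish is 31 days.
The longest chain containing G totals 17 days.
Slack of G = 26 − 12 = 14 days.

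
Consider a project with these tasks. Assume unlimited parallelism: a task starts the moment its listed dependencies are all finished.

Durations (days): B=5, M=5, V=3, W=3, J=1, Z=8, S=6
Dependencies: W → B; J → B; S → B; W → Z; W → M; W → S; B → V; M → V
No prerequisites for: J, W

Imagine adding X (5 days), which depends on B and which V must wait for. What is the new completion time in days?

Originally the schedule takes 17 days.
With X inserted, V now waits for max(M, B, X).
New critical path: W→S→B→X→V = 3+6+5+5+3 = 22 ⇒ 22 days.

22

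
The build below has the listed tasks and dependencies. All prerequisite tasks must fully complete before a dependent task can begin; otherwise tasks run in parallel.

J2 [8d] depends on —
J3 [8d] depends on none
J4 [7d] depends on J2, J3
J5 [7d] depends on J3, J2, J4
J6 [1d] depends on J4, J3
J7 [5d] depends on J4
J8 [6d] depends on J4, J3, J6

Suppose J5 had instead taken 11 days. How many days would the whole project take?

26

Actual critical path: J2→J4→J5 = 8+7+7 = 22 ⇒ 22 days.
J5 lies on that path, so at 11 days the path becomes 26 days.
That remains the longest chain; total 26 days.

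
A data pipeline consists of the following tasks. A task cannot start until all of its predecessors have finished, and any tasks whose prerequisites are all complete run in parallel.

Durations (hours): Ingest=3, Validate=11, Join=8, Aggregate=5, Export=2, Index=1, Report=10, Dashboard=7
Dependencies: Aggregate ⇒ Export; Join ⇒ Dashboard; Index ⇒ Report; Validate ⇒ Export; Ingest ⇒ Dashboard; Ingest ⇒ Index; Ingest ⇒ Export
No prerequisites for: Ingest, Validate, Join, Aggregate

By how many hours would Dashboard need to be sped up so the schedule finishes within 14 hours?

Current finish: 15 hours; target: 14.
Dashboard is on every critical path, so each hour cut from Dashboard cuts the finish by one (this holds down to a finish of 14).
Need 15 − 14 = 1 hour off Dashboard → Dashboard becomes 6 hours, finish becomes 14.

1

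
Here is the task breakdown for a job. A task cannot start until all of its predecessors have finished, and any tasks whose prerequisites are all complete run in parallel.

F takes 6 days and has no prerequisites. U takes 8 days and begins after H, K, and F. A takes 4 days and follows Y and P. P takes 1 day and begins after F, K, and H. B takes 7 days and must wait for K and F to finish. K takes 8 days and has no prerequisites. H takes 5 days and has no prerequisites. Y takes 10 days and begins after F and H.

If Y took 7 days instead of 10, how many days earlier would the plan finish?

3

The binding path is F→Y→A = 6+10+4 = 20; finish at 20 days.
Y is on the critical path; changing it to 7 makes that path 17 days.
That remains the longest chain; total 17 days.
Change in finish: 17 − 20 = -3 days.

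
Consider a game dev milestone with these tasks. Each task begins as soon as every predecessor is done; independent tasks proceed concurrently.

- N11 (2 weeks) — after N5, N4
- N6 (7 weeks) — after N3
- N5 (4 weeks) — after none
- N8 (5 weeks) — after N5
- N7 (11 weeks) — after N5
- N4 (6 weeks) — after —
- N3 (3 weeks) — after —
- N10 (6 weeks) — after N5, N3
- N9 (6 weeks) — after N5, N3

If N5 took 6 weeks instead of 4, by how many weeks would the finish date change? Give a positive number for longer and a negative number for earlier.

2

Critical path before the change: N5→N7 = 4+11 = 15 giving 15 weeks.
N5 is on the critical path; changing it to 6 makes that path 17 weeks.
That remains the longest chain; total 17 weeks.
Change in finish: 17 − 15 = +2 weeks.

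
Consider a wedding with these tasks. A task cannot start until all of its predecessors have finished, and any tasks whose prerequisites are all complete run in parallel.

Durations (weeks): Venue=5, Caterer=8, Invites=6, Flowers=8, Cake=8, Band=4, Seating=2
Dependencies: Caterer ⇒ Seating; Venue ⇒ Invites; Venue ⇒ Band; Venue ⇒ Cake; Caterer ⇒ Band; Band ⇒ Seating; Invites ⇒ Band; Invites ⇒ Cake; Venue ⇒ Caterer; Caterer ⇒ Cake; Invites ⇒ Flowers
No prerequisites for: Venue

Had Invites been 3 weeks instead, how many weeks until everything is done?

As given, the longest chain is Venue→Caterer→Cake = 5+8+8 = 21, so the finish is 21 weeks.
Invites has 2 weeks of float (longest path through it is 19).
That remains the longest chain; total 21 weeks.

21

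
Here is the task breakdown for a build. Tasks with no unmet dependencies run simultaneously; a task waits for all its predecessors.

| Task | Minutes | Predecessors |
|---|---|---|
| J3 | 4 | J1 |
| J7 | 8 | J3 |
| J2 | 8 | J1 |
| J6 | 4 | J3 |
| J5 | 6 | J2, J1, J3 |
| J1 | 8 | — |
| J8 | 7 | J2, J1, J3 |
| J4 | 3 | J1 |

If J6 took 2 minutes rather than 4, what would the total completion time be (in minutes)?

23

Baseline: J1→J2→J8 = 8+8+7 = 23 → 23 minutes.
The longest path through J6 is only 16 minutes, so J6 has float 7.
That remains the longest chain; total 23 minutes.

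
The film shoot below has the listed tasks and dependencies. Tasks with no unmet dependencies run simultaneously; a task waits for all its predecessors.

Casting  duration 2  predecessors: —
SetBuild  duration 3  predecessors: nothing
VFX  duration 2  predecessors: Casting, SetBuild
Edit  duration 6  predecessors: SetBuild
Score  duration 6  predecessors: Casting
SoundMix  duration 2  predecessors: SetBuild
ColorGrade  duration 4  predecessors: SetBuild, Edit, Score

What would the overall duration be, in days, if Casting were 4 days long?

Actual critical path: SetBuild→Edit→ColorGrade = 3+6+4 = 13 ⇒ 13 days.
Casting is off the critical path — its longest chain is 12 days, giving 1 of slack.
The binding chain switches to Casting→Score→ColorGrade = 4+6+4 = 14; finish 14 days.

14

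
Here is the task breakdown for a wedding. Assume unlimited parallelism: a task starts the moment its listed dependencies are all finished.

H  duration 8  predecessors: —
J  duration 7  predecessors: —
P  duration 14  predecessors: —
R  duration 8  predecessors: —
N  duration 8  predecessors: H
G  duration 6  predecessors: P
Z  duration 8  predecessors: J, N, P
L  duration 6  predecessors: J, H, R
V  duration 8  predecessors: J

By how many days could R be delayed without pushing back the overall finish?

10

H→N→Z = 8+8+8 = 24 sets the makespan at 24 days.
R finishes as early as 8 and must finish by 18.
Float = 24 − 14 = 10.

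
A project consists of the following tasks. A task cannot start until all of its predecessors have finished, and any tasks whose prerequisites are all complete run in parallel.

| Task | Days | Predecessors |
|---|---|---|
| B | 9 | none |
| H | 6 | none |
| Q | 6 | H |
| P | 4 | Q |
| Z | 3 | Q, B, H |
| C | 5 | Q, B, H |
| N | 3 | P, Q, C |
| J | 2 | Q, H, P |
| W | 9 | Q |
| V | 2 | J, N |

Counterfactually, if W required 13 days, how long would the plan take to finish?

Actual critical path: H→Q→C→N→V = 6+6+5+3+2 = 22 ⇒ 22 days.
The longest path through W is only 21 days, so W has float 1.
New critical path: H→Q→W = 6+6+13 = 25 ⇒ 25 days.

25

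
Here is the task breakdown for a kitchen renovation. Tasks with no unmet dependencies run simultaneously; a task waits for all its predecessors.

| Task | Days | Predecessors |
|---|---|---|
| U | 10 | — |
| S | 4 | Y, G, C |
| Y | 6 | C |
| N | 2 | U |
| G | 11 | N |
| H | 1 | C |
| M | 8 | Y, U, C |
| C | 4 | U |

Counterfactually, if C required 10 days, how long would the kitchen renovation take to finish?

34

Actual critical path: U→C→Y→M = 10+4+6+8 = 28 ⇒ 28 days.
C is on the critical path; changing it to 10 makes that path 34 days.
The critical path is still U→C→Y→M; finish is now 34 days.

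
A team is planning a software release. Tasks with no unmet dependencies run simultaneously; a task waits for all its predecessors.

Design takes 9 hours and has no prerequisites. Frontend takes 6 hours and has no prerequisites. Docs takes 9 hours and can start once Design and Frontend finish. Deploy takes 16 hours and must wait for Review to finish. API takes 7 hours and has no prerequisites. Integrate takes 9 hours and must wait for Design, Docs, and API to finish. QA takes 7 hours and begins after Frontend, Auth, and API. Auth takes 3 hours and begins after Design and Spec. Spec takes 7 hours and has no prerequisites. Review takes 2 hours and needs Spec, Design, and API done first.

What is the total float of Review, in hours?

0

Critical path: Design→Docs→Integrate = 9+9+9 = 27, so the finish is 27 hours.
Longest path through Review: 27 hours (earliest finish 11, latest finish 11).
Float = 27 − 27 = 0.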